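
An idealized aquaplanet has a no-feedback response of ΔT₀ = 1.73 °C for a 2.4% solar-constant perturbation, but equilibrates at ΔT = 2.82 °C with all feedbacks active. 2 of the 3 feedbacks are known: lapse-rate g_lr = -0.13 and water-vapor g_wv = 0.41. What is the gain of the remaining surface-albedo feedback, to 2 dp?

0.11

Amplification A = ΔT/ΔT₀ = 2.82/1.73 = 1.63.
Total gain g = 1 − 1/A = 1 − 1/1.63 = 0.3865.
Known gains sum to -0.13 + 0.41 = 0.28.
g_alb = 0.3865 − 0.28 = 0.11.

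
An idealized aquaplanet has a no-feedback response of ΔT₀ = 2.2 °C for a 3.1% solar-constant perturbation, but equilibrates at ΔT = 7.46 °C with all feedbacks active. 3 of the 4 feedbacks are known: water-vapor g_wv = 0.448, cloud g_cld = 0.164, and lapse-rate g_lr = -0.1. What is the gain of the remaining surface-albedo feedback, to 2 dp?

0.19

Amplification A = ΔT/ΔT₀ = 7.46/2.2 = 3.391.
Total gain g = 1 − 1/A = 1 − 1/3.391 = 0.7051.
Known gains sum to 0.448 + 0.164 − 0.1 = 0.512.
g_alb = 0.7051 − 0.512 = 0.19.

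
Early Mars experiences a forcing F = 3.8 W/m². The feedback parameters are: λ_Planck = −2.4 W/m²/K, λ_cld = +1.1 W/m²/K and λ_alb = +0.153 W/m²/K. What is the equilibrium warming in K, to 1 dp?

Net feedback parameter λ = (−2.4) + (+1.1) + (+0.153) = -1.147 W/m²/K.
ΔT = −F/λ = −3.8/(-1.147) = 3.3 K.

3.3 K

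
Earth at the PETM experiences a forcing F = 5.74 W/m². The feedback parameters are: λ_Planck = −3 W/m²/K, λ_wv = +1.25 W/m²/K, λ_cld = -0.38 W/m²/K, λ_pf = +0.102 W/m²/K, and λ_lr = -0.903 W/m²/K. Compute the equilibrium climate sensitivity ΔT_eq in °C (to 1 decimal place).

Net feedback parameter λ = (−3) + (+1.25) + (-0.38) + (+0.102) + (-0.903) = -2.931 W/m²/K.
ΔT = −F/λ = −5.74/(-2.931) = 2.0 °C.

2.0 °C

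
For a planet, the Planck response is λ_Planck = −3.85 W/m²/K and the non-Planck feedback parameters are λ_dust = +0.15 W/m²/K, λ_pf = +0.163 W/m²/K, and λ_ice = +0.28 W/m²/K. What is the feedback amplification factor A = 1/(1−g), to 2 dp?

Convert to gains: g_dust = 0.15/3.85 = 0.03896; g_pf = 0.163/3.85 = 0.04234; g_ice = 0.28/3.85 = 0.07273.
Total gain g = 0.15403.
A = 1/(1 − 0.15403) = 1.18.

1.18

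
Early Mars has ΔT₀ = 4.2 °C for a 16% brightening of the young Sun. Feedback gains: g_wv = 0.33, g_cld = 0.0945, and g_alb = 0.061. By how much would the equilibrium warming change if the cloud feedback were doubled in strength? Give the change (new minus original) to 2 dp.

1.84 °C

Original: g = 0.4855, ΔT = 4.2/(1−0.4855) = 8.1633 °C.
With doubled cloud: g' = 0.58, ΔT' = 4.2/(1−0.58) = 10.0000 °C.
Change = 10.0000 − 8.1633 = 1.84 °C.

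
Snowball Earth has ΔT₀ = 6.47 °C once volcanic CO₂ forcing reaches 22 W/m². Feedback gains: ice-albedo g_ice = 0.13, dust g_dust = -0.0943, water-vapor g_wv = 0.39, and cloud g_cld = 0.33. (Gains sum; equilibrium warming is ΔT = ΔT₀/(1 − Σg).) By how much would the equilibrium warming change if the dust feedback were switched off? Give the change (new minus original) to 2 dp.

16.65 °C

Original: g = 0.7557, ΔT = 6.47/(1−0.7557) = 26.4838 °C.
Without dust: g' = 0.85, ΔT' = 6.47/(1−0.85) = 43.1333 °C.
Change = 43.1333 − 26.4838 = 16.65 °C.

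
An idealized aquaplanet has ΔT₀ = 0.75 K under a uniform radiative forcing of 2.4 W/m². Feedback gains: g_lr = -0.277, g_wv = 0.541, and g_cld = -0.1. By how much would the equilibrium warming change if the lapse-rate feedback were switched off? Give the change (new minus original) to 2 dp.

0.44 K

Original: g = 0.164, ΔT = 0.75/(1−0.164) = 0.8971 K.
Without lapse-rate: g' = 0.441, ΔT' = 0.75/(1−0.441) = 1.3417 K.
Change = 1.3417 − 0.8971 = 0.44 K.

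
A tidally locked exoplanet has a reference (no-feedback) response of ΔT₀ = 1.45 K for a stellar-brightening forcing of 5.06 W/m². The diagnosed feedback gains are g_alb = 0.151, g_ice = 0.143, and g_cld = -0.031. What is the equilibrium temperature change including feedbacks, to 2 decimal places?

Total gain g = 0.151 + 0.143 − 0.031 = 0.263.
Amplification A = 1/(1 − 0.263) = 1.357.
ΔT = 1.45 × 1.357 = 1.97 K.

1.97 K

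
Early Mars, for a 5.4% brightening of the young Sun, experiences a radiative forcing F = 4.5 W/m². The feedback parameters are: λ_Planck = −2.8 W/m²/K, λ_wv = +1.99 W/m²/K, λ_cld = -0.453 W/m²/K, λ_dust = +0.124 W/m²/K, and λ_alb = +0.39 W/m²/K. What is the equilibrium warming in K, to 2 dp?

Net feedback parameter λ = (−2.8) + (+1.99) + (-0.453) + (+0.124) + (+0.39) = -0.749 W/m²/K.
ΔT = −F/λ = −4.5/(-0.749) = 6.01 K.

6.01 K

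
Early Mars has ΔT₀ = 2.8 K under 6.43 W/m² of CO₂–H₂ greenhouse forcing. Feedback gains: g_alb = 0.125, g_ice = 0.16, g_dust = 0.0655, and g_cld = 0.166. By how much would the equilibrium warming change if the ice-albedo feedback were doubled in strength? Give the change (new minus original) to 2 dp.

Original: g = 0.5165, ΔT = 2.8/(1−0.5165) = 5.7911 K.
With doubled ice-albedo: g' = 0.6765, ΔT' = 2.8/(1−0.6765) = 8.6553 K.
Change = 8.6553 − 5.7911 = 2.86 K.

2.86 K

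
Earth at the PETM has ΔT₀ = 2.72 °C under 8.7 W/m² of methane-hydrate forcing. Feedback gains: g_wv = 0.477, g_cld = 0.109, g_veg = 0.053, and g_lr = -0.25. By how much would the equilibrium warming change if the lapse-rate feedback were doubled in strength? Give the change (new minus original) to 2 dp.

-1.29 °C

Original: g = 0.389, ΔT = 2.72/(1−0.389) = 4.4517 °C.
With doubled lapse-rate: g' = 0.139, ΔT' = 2.72/(1−0.139) = 3.1591 °C.
Change = 3.1591 − 4.4517 = -1.29 °C.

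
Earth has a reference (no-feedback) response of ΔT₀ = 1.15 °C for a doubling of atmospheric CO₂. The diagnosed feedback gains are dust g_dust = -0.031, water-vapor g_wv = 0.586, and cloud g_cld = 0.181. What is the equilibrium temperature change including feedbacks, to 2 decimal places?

Total gain g = -0.031 + 0.586 + 0.181 = 0.736.
Amplification A = 1/(1 − 0.736) = 3.788.
ΔT = 1.15 × 3.788 = 4.36 °C.

4.36 °C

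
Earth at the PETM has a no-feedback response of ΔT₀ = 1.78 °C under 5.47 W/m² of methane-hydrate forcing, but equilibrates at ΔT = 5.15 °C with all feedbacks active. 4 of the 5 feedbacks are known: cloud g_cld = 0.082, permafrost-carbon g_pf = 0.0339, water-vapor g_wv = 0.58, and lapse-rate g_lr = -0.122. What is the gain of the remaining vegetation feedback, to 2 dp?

0.08

Amplification A = ΔT/ΔT₀ = 5.15/1.78 = 2.893.
Total gain g = 1 − 1/A = 1 − 1/2.893 = 0.6543.
Known gains sum to 0.082 + 0.0339 + 0.58 − 0.122 = 0.5739.
g_veg = 0.6543 − 0.5739 = 0.08.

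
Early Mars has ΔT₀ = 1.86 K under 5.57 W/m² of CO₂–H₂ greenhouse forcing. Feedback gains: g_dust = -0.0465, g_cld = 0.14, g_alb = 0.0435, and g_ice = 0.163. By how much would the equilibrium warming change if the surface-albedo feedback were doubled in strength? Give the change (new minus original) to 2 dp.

Original: g = 0.3, ΔT = 1.86/(1−0.3) = 2.6571 K.
With doubled surface-albedo: g' = 0.3435, ΔT' = 1.86/(1−0.3435) = 2.8332 K.
Change = 2.8332 − 2.6571 = 0.18 K.

0.18 K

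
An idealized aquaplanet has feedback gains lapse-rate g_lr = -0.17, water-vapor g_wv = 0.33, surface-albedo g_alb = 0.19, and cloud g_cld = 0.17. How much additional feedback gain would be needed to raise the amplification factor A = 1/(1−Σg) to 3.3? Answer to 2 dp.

0.18

Current total gain = 0.52.
Target gain for A = 3.3: g* = 1 − 1/3.3 = 0.697.
Additional gain needed = 0.697 − 0.52 = 0.18.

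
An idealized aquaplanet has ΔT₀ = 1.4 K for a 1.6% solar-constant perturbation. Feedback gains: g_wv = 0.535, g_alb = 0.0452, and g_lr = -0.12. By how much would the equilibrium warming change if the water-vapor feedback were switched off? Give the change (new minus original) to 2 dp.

-1.29 K

Original: g = 0.4602, ΔT = 1.4/(1−0.4602) = 2.5936 K.
Without water-vapor: g' = -0.0748, ΔT' = 1.4/(1+0.0748) = 1.3026 K.
Change = 1.3026 − 2.5936 = -1.29 K.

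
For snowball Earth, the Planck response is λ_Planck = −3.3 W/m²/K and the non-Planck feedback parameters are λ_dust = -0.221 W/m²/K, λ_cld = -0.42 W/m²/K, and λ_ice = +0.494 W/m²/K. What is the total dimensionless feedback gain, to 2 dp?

Convert to gains: g_dust = -0.221/3.3 = -0.06697; g_cld = -0.42/3.3 = -0.1273; g_ice = 0.494/3.3 = 0.1497.
Total gain g = -0.04457.

-0.04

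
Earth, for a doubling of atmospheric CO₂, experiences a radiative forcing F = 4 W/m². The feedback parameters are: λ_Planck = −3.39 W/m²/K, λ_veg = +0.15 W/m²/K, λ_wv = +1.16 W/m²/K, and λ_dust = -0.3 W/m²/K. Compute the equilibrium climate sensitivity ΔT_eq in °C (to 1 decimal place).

Net feedback parameter λ = (−3.39) + (+0.15) + (+1.16) + (-0.3) = -2.38 W/m²/K.
ΔT = −F/λ = −4/(-2.38) = 1.7 °C.

1.7 °C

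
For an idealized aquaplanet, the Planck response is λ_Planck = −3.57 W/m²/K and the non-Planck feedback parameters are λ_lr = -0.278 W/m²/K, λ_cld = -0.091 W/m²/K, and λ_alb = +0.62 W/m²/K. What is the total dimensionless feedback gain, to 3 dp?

0.070

Convert to gains: g_lr = -0.278/3.57 = -0.07787; g_cld = -0.091/3.57 = -0.02549; g_alb = 0.62/3.57 = 0.1737.
Total gain g = 0.07034.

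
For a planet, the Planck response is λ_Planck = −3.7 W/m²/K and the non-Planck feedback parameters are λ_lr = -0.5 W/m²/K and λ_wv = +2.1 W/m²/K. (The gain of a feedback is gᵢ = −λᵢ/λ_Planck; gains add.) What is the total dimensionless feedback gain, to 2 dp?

Convert to gains: g_lr = -0.5/3.7 = -0.1351; g_wv = 2.1/3.7 = 0.5676.
Total gain g = 0.4325.

0.43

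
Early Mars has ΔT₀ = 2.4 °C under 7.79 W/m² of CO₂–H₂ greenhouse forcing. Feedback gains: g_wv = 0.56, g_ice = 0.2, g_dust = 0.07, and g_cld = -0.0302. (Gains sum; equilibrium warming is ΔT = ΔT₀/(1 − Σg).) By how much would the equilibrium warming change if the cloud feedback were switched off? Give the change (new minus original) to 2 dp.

2.13 °C

Original: g = 0.7998, ΔT = 2.4/(1−0.7998) = 11.9880 °C.
Without cloud: g' = 0.83, ΔT' = 2.4/(1−0.83) = 14.1176 °C.
Change = 14.1176 − 11.9880 = 2.13 °C.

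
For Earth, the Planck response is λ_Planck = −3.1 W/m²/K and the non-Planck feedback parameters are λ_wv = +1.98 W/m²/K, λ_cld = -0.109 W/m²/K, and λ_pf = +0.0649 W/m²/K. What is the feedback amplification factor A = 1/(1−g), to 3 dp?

2.663

Convert to gains: g_wv = 1.98/3.1 = 0.6387; g_cld = -0.109/3.1 = -0.03516; g_pf = 0.0649/3.1 = 0.02094.
Total gain g = 0.62448.
A = 1/(1 − 0.62448) = 2.663.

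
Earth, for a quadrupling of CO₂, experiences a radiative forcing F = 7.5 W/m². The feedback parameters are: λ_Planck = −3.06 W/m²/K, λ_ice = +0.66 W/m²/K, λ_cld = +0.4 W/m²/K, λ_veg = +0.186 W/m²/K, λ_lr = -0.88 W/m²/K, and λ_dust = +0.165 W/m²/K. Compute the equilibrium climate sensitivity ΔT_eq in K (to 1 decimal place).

Net feedback parameter λ = (−3.06) + (+0.66) + (+0.4) + (+0.186) + (-0.88) + (+0.165) = -2.529 W/m²/K.
ΔT = −F/λ = −7.5/(-2.529) = 3.0 K.

3.0 K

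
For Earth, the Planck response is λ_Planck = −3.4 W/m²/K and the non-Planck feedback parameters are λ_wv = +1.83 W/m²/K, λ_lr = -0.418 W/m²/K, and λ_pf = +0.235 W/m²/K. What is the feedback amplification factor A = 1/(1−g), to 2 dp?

Convert to gains: g_wv = 1.83/3.4 = 0.5382; g_lr = -0.418/3.4 = -0.1229; g_pf = 0.235/3.4 = 0.06912.
Total gain g = 0.48442.
A = 1/(1 − 0.48442) = 1.94.

1.94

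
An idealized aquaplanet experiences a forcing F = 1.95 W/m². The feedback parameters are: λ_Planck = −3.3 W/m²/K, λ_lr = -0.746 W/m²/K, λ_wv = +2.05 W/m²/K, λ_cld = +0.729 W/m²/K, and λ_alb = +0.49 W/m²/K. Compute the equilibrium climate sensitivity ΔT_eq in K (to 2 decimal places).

2.51 K

Net feedback parameter λ = (−3.3) + (-0.746) + (+2.05) + (+0.729) + (+0.49) = -0.777 W/m²/K.
ΔT = −F/λ = −1.95/(-0.777) = 2.51 K.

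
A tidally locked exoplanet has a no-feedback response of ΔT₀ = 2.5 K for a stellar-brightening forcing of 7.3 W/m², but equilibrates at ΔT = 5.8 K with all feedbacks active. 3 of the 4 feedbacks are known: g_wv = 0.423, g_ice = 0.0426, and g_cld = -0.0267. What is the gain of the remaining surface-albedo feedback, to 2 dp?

0.13

Amplification A = ΔT/ΔT₀ = 5.8/2.5 = 2.32.
Total gain g = 1 − 1/A = 1 − 1/2.32 = 0.569.
Known gains sum to 0.423 + 0.0426 − 0.0267 = 0.4389.
g_alb = 0.569 − 0.4389 = 0.13.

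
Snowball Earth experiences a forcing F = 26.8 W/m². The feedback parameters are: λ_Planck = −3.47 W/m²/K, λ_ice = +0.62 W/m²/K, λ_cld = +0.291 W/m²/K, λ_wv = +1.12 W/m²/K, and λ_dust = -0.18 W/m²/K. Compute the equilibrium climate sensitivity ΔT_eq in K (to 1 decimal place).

Net feedback parameter λ = (−3.47) + (+0.62) + (+0.291) + (+1.12) + (-0.18) = -1.619 W/m²/K.
ΔT = −F/λ = −26.8/(-1.619) = 16.6 K.

16.6 K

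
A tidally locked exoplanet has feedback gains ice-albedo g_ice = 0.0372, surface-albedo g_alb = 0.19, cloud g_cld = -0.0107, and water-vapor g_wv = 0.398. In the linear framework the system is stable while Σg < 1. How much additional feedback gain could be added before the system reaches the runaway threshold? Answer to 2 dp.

0.39

Current total gain = 0.0372 + 0.19 − 0.0107 + 0.398 = 0.6145.
Margin to runaway = 1 − 0.6145 = 0.39.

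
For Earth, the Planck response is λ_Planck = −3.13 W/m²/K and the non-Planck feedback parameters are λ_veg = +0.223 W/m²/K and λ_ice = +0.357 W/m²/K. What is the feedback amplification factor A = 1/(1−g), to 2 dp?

1.23

Convert to gains: g_veg = 0.223/3.13 = 0.07125; g_ice = 0.357/3.13 = 0.1141.
Total gain g = 0.18535.
A = 1/(1 − 0.18535) = 1.23.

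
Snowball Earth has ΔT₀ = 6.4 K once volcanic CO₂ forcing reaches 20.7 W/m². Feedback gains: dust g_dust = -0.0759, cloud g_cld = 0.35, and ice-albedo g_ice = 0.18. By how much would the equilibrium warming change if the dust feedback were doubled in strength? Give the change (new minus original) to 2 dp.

Original: g = 0.4541, ΔT = 6.4/(1−0.4541) = 11.7238 K.
With doubled dust: g' = 0.3782, ΔT' = 6.4/(1−0.3782) = 10.2927 K.
Change = 10.2927 − 11.7238 = -1.43 K.

-1.43 K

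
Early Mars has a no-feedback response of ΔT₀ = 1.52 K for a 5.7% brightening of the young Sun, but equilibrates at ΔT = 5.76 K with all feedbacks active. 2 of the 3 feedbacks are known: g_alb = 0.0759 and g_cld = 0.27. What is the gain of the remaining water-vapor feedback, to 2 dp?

0.39

Amplification A = ΔT/ΔT₀ = 5.76/1.52 = 3.789.
Total gain g = 1 − 1/A = 1 − 1/3.789 = 0.7361.
Known gains sum to 0.0759 + 0.27 = 0.3459.
g_wv = 0.7361 − 0.3459 = 0.39.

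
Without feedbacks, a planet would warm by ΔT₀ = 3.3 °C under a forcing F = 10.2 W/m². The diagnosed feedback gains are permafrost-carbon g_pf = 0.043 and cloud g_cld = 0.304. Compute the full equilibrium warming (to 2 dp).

Total gain g = 0.043 + 0.304 = 0.347.
Amplification A = 1/(1 − 0.347) = 1.531.
ΔT = 3.3 × 1.531 = 5.05 °C.

5.05 °C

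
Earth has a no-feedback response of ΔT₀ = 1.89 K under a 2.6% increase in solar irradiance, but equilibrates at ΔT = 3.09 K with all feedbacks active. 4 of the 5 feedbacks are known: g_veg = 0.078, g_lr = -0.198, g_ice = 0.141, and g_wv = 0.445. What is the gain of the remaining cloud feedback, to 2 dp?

-0.08

Amplification A = ΔT/ΔT₀ = 3.09/1.89 = 1.635.
Total gain g = 1 − 1/A = 1 − 1/1.635 = 0.3884.
Known gains sum to 0.078 − 0.198 + 0.141 + 0.445 = 0.466.
g_cld = 0.3884 − 0.466 = -0.08.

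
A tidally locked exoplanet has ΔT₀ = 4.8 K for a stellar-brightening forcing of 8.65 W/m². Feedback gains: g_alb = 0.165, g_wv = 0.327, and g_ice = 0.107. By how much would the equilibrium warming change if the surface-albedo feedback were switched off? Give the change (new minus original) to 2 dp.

-3.49 K

Original: g = 0.599, ΔT = 4.8/(1−0.599) = 11.9701 K.
Without surface-albedo: g' = 0.434, ΔT' = 4.8/(1−0.434) = 8.4806 K.
Change = 8.4806 − 11.9701 = -3.49 K.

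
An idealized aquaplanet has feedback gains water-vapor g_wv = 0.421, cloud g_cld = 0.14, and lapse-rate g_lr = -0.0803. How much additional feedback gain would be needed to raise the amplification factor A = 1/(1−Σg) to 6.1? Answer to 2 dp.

0.36

Current total gain = 0.4807.
Target gain for A = 6.1: g* = 1 − 1/6.1 = 0.8361.
Additional gain needed = 0.8361 − 0.4807 = 0.36.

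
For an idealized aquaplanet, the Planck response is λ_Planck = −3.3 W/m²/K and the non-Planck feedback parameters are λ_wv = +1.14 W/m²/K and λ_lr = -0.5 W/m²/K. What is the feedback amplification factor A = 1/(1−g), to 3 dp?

Convert to gains: g_wv = 1.14/3.3 = 0.3455; g_lr = -0.5/3.3 = -0.1515.
Total gain g = 0.194.
A = 1/(1 − 0.194) = 1.241.

1.241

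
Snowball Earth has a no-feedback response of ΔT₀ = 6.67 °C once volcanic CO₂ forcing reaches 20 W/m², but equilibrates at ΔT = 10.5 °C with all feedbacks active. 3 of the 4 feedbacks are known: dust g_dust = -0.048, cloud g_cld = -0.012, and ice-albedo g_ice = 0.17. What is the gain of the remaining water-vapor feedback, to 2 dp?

Amplification A = ΔT/ΔT₀ = 10.5/6.67 = 1.574.
Total gain g = 1 − 1/A = 1 − 1/1.574 = 0.3647.
Known gains sum to -0.048 − 0.012 + 0.17 = 0.11.
g_wv = 0.3647 − 0.11 = 0.25.

0.25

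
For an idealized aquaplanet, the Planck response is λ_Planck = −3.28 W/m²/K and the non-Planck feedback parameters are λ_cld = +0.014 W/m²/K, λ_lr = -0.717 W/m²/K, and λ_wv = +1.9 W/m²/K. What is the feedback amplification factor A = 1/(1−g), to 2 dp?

Convert to gains: g_cld = 0.014/3.28 = 0.004268; g_lr = -0.717/3.28 = -0.2186; g_wv = 1.9/3.28 = 0.5793.
Total gain g = 0.364968.
A = 1/(1 − 0.364968) = 1.57.

1.57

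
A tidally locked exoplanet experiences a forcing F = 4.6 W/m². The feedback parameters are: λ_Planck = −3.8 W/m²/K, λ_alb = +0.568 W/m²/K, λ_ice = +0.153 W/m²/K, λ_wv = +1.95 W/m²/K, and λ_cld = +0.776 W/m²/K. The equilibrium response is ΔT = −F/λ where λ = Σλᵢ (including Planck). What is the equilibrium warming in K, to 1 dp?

Net feedback parameter λ = (−3.8) + (+0.568) + (+0.153) + (+1.95) + (+0.776) = -0.353 W/m²/K.
ΔT = −F/λ = −4.6/(-0.353) = 13.0 K.

13.0 K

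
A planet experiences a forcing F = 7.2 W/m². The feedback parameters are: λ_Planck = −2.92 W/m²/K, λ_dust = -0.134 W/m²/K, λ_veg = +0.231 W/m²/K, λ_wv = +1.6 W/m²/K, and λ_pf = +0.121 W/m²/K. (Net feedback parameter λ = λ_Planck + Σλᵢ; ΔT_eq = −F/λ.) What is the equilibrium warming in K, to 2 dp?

Net feedback parameter λ = (−2.92) + (-0.134) + (+0.231) + (+1.6) + (+0.121) = -1.102 W/m²/K.
ΔT = −F/λ = −7.2/(-1.102) = 6.53 K.

6.53 K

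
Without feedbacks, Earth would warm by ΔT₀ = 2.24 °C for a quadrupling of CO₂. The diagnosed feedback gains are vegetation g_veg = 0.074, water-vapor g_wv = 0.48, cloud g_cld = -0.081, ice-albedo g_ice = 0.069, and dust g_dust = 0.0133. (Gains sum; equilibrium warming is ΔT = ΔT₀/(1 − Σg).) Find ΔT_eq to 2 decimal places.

5.04 °C

Total gain g = 0.074 + 0.48 − 0.081 + 0.069 + 0.0133 = 0.5553.
Amplification A = 1/(1 − 0.5553) = 2.249.
ΔT = 2.24 × 2.249 = 5.04 °C.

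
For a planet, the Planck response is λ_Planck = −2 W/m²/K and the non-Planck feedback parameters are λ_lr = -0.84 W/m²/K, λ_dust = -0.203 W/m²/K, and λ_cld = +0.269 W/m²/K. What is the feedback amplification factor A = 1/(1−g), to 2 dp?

Convert to gains: g_lr = -0.84/2 = -0.42; g_dust = -0.203/2 = -0.1015; g_cld = 0.269/2 = 0.1345.
Total gain g = -0.387.
A = 1/(1 + 0.387) = 0.72.

0.72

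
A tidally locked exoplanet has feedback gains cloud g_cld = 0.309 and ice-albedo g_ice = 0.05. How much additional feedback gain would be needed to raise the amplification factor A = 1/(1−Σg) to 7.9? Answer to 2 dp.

Current total gain = 0.359.
Target gain for A = 7.9: g* = 1 − 1/7.9 = 0.8734.
Additional gain needed = 0.8734 − 0.359 = 0.51.

0.51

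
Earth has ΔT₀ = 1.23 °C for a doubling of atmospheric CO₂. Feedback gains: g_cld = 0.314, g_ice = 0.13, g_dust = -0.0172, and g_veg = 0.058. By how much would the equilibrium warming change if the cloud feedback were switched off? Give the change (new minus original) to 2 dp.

-0.90 °C

Original: g = 0.4848, ΔT = 1.23/(1−0.4848) = 2.3874 °C.
Without cloud: g' = 0.1708, ΔT' = 1.23/(1−0.1708) = 1.4834 °C.
Change = 1.4834 − 2.3874 = -0.90 °C.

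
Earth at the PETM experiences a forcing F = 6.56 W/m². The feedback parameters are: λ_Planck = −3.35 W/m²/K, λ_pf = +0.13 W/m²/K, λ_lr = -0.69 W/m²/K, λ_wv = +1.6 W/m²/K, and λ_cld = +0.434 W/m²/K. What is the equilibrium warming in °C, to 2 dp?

3.50 °C

Net feedback parameter λ = (−3.35) + (+0.13) + (-0.69) + (+1.6) + (+0.434) = -1.876 W/m²/K.
ΔT = −F/λ = −6.56/(-1.876) = 3.50 °C.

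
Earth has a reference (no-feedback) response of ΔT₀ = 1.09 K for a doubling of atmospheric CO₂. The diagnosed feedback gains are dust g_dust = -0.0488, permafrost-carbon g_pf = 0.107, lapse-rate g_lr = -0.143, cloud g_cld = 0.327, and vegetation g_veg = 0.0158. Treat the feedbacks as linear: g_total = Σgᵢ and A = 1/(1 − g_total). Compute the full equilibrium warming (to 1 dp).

Total gain g = -0.0488 + 0.107 − 0.143 + 0.327 + 0.0158 = 0.258.
Amplification A = 1/(1 − 0.258) = 1.348.
ΔT = 1.09 × 1.348 = 1.5 K.

1.5 K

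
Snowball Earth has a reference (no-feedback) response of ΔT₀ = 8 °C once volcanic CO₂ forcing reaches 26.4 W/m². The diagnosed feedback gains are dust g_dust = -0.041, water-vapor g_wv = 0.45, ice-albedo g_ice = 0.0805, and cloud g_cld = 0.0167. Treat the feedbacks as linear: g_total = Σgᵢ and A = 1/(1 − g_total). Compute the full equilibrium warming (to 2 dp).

Total gain g = -0.041 + 0.45 + 0.0805 + 0.0167 = 0.5062.
Amplification A = 1/(1 − 0.5062) = 2.025.
ΔT = 8 × 2.025 = 16.20 °C.

16.20 °C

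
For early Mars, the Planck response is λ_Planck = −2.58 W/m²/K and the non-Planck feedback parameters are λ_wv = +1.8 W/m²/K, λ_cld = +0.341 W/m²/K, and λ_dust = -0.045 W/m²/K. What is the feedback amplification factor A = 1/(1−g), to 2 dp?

Convert to gains: g_wv = 1.8/2.58 = 0.6977; g_cld = 0.341/2.58 = 0.1322; g_dust = -0.045/2.58 = -0.01744.
Total gain g = 0.81246.
A = 1/(1 − 0.81246) = 5.33.

5.33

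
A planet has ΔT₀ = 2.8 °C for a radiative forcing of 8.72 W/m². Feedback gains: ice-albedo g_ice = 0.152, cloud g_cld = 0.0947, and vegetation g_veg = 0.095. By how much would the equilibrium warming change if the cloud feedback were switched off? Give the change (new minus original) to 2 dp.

Original: g = 0.3417, ΔT = 2.8/(1−0.3417) = 4.2534 °C.
Without cloud: g' = 0.247, ΔT' = 2.8/(1−0.247) = 3.7185 °C.
Change = 3.7185 − 4.2534 = -0.53 °C.

-0.53 °C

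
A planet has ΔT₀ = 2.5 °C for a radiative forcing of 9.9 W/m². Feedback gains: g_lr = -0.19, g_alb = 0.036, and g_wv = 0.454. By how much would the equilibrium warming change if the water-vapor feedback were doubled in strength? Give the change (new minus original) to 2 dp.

Original: g = 0.3, ΔT = 2.5/(1−0.3) = 3.5714 °C.
With doubled water-vapor: g' = 0.754, ΔT' = 2.5/(1−0.754) = 10.1626 °C.
Change = 10.1626 − 3.5714 = 6.59 °C.

6.59 °C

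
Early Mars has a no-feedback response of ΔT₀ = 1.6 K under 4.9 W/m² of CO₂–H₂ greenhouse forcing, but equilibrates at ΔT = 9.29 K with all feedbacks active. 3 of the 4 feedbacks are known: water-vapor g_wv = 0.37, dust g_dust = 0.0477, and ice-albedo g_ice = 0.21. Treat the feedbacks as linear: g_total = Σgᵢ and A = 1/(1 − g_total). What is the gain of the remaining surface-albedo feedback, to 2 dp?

0.20

Amplification A = ΔT/ΔT₀ = 9.29/1.6 = 5.806.
Total gain g = 1 − 1/A = 1 − 1/5.806 = 0.8278.
Known gains sum to 0.37 + 0.0477 + 0.21 = 0.6277.
g_alb = 0.8278 − 0.6277 = 0.20.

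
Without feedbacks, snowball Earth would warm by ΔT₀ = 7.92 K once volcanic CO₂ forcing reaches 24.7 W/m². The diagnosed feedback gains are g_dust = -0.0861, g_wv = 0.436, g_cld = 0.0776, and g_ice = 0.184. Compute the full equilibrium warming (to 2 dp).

Total gain g = -0.0861 + 0.436 + 0.0776 + 0.184 = 0.6115.
Amplification A = 1/(1 − 0.6115) = 2.574.
ΔT = 7.92 × 2.574 = 20.39 K.

20.39 K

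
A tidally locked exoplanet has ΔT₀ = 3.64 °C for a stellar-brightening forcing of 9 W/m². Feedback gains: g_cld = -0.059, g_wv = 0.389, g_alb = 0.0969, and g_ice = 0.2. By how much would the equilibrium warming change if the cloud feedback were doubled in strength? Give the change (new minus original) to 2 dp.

-1.33 °C

Original: g = 0.6269, ΔT = 3.64/(1−0.6269) = 9.7561 °C.
With doubled cloud: g' = 0.5679, ΔT' = 3.64/(1−0.5679) = 8.4240 °C.
Change = 8.4240 − 9.7561 = -1.33 °C.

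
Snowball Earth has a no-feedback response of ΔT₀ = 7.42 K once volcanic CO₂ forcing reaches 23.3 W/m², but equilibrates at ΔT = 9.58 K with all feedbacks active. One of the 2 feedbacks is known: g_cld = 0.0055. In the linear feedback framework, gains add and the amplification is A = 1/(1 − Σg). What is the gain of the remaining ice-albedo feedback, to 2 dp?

0.22

Amplification A = ΔT/ΔT₀ = 9.58/7.42 = 1.291.
Total gain g = 1 − 1/A = 1 − 1/1.291 = 0.2254.
The known gain is 0.0055.
g_ice = 0.2254 − 0.0055 = 0.22.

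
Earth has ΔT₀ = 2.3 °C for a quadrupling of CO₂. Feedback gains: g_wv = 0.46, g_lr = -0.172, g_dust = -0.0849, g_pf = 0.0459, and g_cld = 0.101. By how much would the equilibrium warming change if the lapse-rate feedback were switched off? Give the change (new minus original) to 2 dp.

Original: g = 0.35, ΔT = 2.3/(1−0.35) = 3.5385 °C.
Without lapse-rate: g' = 0.522, ΔT' = 2.3/(1−0.522) = 4.8117 °C.
Change = 4.8117 − 3.5385 = 1.27 °C.

1.27 °C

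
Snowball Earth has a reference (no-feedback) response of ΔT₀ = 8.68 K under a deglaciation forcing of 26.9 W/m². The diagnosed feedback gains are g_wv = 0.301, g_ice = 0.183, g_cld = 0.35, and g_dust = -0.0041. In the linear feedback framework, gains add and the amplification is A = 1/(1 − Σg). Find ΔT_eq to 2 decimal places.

51.03 K

Total gain g = 0.301 + 0.183 + 0.35 − 0.0041 = 0.8299.
Amplification A = 1/(1 − 0.8299) = 5.879.
ΔT = 8.68 × 5.879 = 51.03 K.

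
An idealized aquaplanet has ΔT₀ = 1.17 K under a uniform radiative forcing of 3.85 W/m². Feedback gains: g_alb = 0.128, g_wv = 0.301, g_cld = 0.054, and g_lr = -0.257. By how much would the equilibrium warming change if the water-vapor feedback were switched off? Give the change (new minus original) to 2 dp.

Original: g = 0.226, ΔT = 1.17/(1−0.226) = 1.5116 K.
Without water-vapor: g' = -0.075, ΔT' = 1.17/(1+0.075) = 1.0884 K.
Change = 1.0884 − 1.5116 = -0.42 K.

-0.42 K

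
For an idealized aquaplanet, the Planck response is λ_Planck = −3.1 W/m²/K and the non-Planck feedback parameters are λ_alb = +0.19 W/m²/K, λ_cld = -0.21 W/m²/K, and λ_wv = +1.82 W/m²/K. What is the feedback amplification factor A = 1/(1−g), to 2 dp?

2.38

Convert to gains: g_alb = 0.19/3.1 = 0.06129; g_cld = -0.21/3.1 = -0.06774; g_wv = 1.82/3.1 = 0.5871.
Total gain g = 0.58065.
A = 1/(1 − 0.58065) = 2.38.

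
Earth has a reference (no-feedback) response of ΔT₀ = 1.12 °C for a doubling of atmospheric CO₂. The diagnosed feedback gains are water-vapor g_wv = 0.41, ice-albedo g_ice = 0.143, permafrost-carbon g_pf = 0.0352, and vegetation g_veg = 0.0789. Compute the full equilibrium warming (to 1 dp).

3.4 °C

Total gain g = 0.41 + 0.143 + 0.0352 + 0.0789 = 0.6671.
Amplification A = 1/(1 − 0.6671) = 3.004.
ΔT = 1.12 × 3.004 = 3.4 °C.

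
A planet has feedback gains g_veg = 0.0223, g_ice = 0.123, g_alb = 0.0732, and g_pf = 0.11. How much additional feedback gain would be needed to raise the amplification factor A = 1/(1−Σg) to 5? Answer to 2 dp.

Current total gain = 0.3285.
Target gain for A = 5: g* = 1 − 1/5 = 0.8.
Additional gain needed = 0.8 − 0.3285 = 0.47.

0.47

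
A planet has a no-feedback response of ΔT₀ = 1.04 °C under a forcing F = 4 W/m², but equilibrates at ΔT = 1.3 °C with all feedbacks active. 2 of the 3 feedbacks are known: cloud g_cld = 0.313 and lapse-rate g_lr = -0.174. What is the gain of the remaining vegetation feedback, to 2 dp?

0.06

Amplification A = ΔT/ΔT₀ = 1.3/1.04 = 1.25.
Total gain g = 1 − 1/A = 1 − 1/1.25 = 0.2.
Known gains sum to 0.313 − 0.174 = 0.139.
g_veg = 0.2 − 0.139 = 0.06.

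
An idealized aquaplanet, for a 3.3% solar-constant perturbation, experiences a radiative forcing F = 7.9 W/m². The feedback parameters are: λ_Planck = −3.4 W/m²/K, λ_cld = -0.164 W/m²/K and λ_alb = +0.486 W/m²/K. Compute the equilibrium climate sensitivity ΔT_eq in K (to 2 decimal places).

2.57 K

Net feedback parameter λ = (−3.4) + (-0.164) + (+0.486) = -3.078 W/m²/K.
ΔT = −F/λ = −7.9/(-3.078) = 2.57 K.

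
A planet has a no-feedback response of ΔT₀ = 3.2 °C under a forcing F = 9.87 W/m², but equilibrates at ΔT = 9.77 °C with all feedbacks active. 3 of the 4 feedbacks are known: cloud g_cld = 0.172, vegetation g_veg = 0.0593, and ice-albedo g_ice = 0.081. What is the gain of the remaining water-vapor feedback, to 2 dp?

0.36

Amplification A = ΔT/ΔT₀ = 9.77/3.2 = 3.053.
Total gain g = 1 − 1/A = 1 − 1/3.053 = 0.6725.
Known gains sum to 0.172 + 0.0593 + 0.081 = 0.3123.
g_wv = 0.6725 − 0.3123 = 0.36.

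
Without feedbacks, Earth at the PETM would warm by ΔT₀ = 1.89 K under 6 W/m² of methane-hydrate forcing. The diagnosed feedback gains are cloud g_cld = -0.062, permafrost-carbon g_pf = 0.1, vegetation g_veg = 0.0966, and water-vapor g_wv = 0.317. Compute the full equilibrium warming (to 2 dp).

3.45 K

Total gain g = -0.062 + 0.1 + 0.0966 + 0.317 = 0.4516.
Amplification A = 1/(1 − 0.4516) = 1.823.
ΔT = 1.89 × 1.823 = 3.45 K.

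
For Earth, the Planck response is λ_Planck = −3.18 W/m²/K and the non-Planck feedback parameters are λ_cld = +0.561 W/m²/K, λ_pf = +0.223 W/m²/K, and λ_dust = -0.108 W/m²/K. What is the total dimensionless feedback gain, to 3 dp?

0.213

Convert to gains: g_cld = 0.561/3.18 = 0.1764; g_pf = 0.223/3.18 = 0.07013; g_dust = -0.108/3.18 = -0.03396.
Total gain g = 0.21257.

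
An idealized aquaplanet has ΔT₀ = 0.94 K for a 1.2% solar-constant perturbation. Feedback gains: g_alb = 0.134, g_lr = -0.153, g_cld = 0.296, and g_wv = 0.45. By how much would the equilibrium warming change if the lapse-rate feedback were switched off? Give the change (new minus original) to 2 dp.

Original: g = 0.727, ΔT = 0.94/(1−0.727) = 3.4432 K.
Without lapse-rate: g' = 0.88, ΔT' = 0.94/(1−0.88) = 7.8333 K.
Change = 7.8333 − 3.4432 = 4.39 K.

4.39 K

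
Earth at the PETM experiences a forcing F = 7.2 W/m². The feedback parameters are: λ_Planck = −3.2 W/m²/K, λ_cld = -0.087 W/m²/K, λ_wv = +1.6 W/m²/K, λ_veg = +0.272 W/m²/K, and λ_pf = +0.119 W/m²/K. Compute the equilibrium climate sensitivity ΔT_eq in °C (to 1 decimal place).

Net feedback parameter λ = (−3.2) + (-0.087) + (+1.6) + (+0.272) + (+0.119) = -1.296 W/m²/K.
ΔT = −F/λ = −7.2/(-1.296) = 5.6 °C.

5.6 °C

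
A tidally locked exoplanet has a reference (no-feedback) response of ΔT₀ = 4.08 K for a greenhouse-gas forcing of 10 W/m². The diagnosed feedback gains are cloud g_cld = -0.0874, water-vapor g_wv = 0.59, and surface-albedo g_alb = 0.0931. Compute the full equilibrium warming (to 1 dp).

Total gain g = -0.0874 + 0.59 + 0.0931 = 0.5957.
Amplification A = 1/(1 − 0.5957) = 2.473.
ΔT = 4.08 × 2.473 = 10.1 K.

10.1 K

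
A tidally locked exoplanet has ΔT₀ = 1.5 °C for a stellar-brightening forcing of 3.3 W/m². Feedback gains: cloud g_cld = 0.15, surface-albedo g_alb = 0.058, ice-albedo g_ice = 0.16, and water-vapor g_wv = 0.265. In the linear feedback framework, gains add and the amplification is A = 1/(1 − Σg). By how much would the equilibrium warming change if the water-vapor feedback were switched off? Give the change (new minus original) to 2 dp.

Original: g = 0.633, ΔT = 1.5/(1−0.633) = 4.0872 °C.
Without water-vapor: g' = 0.368, ΔT' = 1.5/(1−0.368) = 2.3734 °C.
Change = 2.3734 − 4.0872 = -1.71 °C.

-1.71 °C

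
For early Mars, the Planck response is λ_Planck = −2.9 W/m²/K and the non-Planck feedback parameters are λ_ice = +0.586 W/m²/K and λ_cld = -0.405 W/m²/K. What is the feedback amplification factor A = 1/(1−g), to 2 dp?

1.07

Convert to gains: g_ice = 0.586/2.9 = 0.2021; g_cld = -0.405/2.9 = -0.1397.
Total gain g = 0.0624.
A = 1/(1 − 0.0624) = 1.07.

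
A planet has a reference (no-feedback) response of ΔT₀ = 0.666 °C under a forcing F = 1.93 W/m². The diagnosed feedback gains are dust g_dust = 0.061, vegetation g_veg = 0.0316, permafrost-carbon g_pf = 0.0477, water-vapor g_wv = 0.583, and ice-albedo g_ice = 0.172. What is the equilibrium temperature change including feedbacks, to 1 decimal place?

Total gain g = 0.061 + 0.0316 + 0.0477 + 0.583 + 0.172 = 0.8953.
Amplification A = 1/(1 − 0.8953) = 9.551.
ΔT = 0.666 × 9.551 = 6.4 °C.

6.4 °C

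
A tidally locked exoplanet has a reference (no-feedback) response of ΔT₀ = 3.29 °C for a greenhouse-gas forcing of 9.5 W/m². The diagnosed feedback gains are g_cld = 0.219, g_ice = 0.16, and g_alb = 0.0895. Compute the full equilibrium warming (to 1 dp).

6.2 °C

Total gain g = 0.219 + 0.16 + 0.0895 = 0.4685.
Amplification A = 1/(1 − 0.4685) = 1.881.
ΔT = 3.29 × 1.881 = 6.2 °C.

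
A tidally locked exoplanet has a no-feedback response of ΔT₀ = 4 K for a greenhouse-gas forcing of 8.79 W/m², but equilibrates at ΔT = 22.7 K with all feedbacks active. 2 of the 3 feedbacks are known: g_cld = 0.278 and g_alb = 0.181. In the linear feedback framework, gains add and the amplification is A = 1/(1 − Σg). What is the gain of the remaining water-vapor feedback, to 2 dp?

Amplification A = ΔT/ΔT₀ = 22.7/4 = 5.675.
Total gain g = 1 − 1/A = 1 − 1/5.675 = 0.8238.
Known gains sum to 0.278 + 0.181 = 0.459.
g_wv = 0.8238 − 0.459 = 0.36.

0.36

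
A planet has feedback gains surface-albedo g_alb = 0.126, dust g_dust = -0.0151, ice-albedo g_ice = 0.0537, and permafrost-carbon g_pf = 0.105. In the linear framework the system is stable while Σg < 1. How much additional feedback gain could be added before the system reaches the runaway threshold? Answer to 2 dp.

0.73

Current total gain = 0.126 − 0.0151 + 0.0537 + 0.105 = 0.2696.
Margin to runaway = 1 − 0.2696 = 0.73.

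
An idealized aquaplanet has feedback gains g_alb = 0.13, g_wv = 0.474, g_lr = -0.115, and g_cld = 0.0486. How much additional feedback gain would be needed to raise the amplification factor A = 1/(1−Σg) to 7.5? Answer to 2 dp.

0.33

Current total gain = 0.5376.
Target gain for A = 7.5: g* = 1 − 1/7.5 = 0.8667.
Additional gain needed = 0.8667 − 0.5376 = 0.33.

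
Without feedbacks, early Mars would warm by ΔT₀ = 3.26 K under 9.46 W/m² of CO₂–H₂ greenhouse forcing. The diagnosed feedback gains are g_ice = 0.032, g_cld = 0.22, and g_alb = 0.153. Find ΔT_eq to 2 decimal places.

Total gain g = 0.032 + 0.22 + 0.153 = 0.405.
Amplification A = 1/(1 − 0.405) = 1.681.
ΔT = 3.26 × 1.681 = 5.48 K.

5.48 K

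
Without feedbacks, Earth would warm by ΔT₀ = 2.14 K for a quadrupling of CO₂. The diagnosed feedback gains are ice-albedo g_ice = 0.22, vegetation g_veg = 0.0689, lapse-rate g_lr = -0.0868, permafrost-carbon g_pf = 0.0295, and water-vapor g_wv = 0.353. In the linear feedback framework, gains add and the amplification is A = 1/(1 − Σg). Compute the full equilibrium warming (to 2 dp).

Total gain g = 0.22 + 0.0689 − 0.0868 + 0.0295 + 0.353 = 0.5846.
Amplification A = 1/(1 − 0.5846) = 2.407.
ΔT = 2.14 × 2.407 = 5.15 K.

5.15 K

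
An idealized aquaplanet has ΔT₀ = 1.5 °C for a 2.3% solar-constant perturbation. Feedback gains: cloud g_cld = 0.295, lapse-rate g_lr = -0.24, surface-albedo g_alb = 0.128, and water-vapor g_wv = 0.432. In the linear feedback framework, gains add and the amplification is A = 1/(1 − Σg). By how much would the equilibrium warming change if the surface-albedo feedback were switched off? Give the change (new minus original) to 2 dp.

-0.97 °C

Original: g = 0.615, ΔT = 1.5/(1−0.615) = 3.8961 °C.
Without surface-albedo: g' = 0.487, ΔT' = 1.5/(1−0.487) = 2.9240 °C.
Change = 2.9240 − 3.8961 = -0.97 °C.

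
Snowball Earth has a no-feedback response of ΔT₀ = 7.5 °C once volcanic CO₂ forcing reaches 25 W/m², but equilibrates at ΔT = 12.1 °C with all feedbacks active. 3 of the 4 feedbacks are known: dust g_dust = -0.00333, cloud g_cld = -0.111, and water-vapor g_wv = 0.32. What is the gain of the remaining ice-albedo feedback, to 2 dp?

0.17

Amplification A = ΔT/ΔT₀ = 12.1/7.5 = 1.613.
Total gain g = 1 − 1/A = 1 − 1/1.613 = 0.38.
Known gains sum to -0.00333 − 0.111 + 0.32 = 0.20567.
g_ice = 0.38 − 0.20567 = 0.17.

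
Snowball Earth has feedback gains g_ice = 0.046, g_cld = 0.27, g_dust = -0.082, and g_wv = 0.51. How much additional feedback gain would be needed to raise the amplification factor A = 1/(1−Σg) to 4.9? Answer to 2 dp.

0.05

Current total gain = 0.744.
Target gain for A = 4.9: g* = 1 − 1/4.9 = 0.7959.
Additional gain needed = 0.7959 − 0.744 = 0.05.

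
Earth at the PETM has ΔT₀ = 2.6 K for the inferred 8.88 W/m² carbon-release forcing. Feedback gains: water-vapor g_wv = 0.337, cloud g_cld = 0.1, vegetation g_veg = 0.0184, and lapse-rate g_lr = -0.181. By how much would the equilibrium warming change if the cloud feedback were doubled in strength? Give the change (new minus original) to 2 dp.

0.57 K

Original: g = 0.2744, ΔT = 2.6/(1−0.2744) = 3.5832 K.
With doubled cloud: g' = 0.3744, ΔT' = 2.6/(1−0.3744) = 4.1560 K.
Change = 4.1560 − 3.5832 = 0.57 K.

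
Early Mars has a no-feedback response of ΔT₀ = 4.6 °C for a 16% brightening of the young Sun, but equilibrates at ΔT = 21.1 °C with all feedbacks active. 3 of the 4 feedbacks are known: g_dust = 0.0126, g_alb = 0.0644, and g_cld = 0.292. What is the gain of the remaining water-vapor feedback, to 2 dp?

Amplification A = ΔT/ΔT₀ = 21.1/4.6 = 4.587.
Total gain g = 1 − 1/A = 1 − 1/4.587 = 0.782.
Known gains sum to 0.0126 + 0.0644 + 0.292 = 0.369.
g_wv = 0.782 − 0.369 = 0.41.

0.41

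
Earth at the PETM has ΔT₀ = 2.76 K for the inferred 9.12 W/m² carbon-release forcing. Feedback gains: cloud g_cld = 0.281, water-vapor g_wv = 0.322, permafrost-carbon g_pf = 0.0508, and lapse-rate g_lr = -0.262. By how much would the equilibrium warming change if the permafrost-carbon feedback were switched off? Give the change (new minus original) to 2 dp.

-0.35 K

Original: g = 0.3918, ΔT = 2.76/(1−0.3918) = 4.5380 K.
Without permafrost-carbon: g' = 0.341, ΔT' = 2.76/(1−0.341) = 4.1882 K.
Change = 4.1882 − 4.5380 = -0.35 K.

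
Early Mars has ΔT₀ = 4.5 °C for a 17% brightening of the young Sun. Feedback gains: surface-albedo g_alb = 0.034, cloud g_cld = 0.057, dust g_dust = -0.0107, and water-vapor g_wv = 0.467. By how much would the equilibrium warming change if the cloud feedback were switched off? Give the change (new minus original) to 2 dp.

Original: g = 0.5473, ΔT = 4.5/(1−0.5473) = 9.9404 °C.
Without cloud: g' = 0.4903, ΔT' = 4.5/(1−0.4903) = 8.8287 °C.
Change = 8.8287 − 9.9404 = -1.11 °C.

-1.11 °C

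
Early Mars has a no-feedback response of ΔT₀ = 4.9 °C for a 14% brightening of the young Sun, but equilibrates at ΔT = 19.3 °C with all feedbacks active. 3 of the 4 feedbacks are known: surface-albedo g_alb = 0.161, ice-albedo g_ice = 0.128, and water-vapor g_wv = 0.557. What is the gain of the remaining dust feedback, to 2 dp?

-0.10

Amplification A = ΔT/ΔT₀ = 19.3/4.9 = 3.939.
Total gain g = 1 − 1/A = 1 − 1/3.939 = 0.7461.
Known gains sum to 0.161 + 0.128 + 0.557 = 0.846.
g_dust = 0.7461 − 0.846 = -0.10.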